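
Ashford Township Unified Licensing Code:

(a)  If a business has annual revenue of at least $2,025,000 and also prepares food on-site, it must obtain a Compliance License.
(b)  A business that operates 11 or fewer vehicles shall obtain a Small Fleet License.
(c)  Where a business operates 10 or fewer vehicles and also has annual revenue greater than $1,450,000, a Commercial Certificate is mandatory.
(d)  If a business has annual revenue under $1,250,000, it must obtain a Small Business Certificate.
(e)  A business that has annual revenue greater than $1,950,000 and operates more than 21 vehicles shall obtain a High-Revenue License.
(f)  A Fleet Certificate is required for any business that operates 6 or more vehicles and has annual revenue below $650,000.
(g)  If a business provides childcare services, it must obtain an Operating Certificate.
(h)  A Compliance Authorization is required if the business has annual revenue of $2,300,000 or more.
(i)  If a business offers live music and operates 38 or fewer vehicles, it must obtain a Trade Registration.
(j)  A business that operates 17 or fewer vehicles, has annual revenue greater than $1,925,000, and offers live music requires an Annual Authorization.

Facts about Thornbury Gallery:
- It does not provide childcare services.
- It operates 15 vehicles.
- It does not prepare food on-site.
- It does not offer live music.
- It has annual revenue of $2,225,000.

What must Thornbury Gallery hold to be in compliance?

None

(a) revenue $2,225,000 ≥ $2,025,000; does not prepare food on-site → Compliance License not required.
(b) vehicles 15 > 11 → Small Fleet License not required.
(c) vehicles 15 > 10; revenue $2,225,000 > $1,450,000 → Commercial Certificate not required.
(d) revenue $2,225,000 ≥ $1,250,000 → Small Business Certificate not required.
(e) revenue $2,225,000 > $1,950,000; vehicles 15 ≤ 21 → High-Revenue License not required.
(f) vehicles 15 ≥ 6; revenue $2,225,000 ≥ $650,000 → Fleet Certificate not required.
(g) does not provide childcare services → Operating Certificate not required.
(h) revenue $2,225,000 < $2,300,000 → Compliance Authorization not required.
(i) does not offer live music; vehicles 15 ≤ 38 → Trade Registration not required.
(j) vehicles 15 ≤ 17; revenue $2,225,000 > $1,925,000; does not offer live music → Annual Authorization not required.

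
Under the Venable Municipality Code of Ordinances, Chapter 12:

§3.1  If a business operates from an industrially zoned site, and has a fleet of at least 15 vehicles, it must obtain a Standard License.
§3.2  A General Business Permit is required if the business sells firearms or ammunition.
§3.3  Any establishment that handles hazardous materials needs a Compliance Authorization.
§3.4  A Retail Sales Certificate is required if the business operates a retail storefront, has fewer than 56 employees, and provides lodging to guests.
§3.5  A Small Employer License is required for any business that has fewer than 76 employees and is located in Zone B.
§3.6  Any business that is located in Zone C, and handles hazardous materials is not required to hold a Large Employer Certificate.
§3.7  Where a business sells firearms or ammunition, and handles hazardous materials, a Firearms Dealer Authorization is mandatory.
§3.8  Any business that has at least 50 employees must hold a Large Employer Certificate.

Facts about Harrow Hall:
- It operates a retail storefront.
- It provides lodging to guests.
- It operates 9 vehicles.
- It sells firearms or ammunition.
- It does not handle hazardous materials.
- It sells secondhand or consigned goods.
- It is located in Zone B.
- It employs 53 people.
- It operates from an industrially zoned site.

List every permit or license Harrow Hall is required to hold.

General Business Permit, Large Employer Certificate, Retail Sales Certificate, Small Employer License

§3.1 operates from an industrially zoned site; vehicles 9 < 15 → Standard License not required.
§3.2 sells firearms or ammunition → General Business Permit required.
§3.3 does not handle hazardous materials → Compliance Authorization not required.
§3.4 operates a retail storefront; employees 53 < 56; provides lodging to guests → Retail Sales Certificate required.
§3.5 employees 53 < 76; is located in Zone B → Small Employer License required.
§3.6 is located in Zone B (not: is located in Zone C); does not handle hazardous materials → Large Employer Certificate exemption does not apply.
§3.7 sells firearms or ammunition; does not handle hazardous materials → Firearms Dealer Authorization not required.
§3.8 employees 53 ≥ 50 → Large Employer Certificate required.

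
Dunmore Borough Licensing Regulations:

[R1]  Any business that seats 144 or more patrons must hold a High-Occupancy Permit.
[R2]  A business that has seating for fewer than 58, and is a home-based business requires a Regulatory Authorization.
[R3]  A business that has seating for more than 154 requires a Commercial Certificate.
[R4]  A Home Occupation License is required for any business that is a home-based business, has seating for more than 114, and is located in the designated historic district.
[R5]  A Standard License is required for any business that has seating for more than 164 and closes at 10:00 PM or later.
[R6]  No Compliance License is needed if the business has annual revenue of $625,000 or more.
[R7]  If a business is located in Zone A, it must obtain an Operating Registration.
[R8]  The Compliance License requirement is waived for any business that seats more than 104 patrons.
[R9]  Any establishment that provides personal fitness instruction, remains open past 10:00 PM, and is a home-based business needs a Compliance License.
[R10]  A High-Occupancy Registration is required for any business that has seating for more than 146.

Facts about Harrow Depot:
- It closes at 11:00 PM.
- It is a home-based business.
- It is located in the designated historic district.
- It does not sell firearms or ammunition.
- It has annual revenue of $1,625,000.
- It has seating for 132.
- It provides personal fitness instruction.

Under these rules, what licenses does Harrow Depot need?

[R1] seating 132 < 144 → High-Occupancy Permit not required.
[R2] seating 132 ≥ 58; is a home-based business → Regulatory Authorization not required.
[R3] seating 132 ≤ 154 → Commercial Certificate not required.
[R4] is a home-based business; seating 132 > 114; is located in the designated historic district → Home Occupation License required.
[R5] seating 132 ≤ 164; closes 11:00 PM, after 10:00 PM → Standard License not required.
[R6] revenue $1,625,000 ≥ $625,000 → exempt from Compliance License.
[R7] is located in the designated historic district (not: is located in Zone A) → Operating Registration not required.
[R8] seating 132 > 104 → exempt from Compliance License.
[R9] provides personal fitness instruction; closes 11:00 PM, after 10:00 PM; is a home-based business → Compliance License required.
[R10] seating 132 ≤ 146 → High-Occupancy Registration not required.

Home Occupation License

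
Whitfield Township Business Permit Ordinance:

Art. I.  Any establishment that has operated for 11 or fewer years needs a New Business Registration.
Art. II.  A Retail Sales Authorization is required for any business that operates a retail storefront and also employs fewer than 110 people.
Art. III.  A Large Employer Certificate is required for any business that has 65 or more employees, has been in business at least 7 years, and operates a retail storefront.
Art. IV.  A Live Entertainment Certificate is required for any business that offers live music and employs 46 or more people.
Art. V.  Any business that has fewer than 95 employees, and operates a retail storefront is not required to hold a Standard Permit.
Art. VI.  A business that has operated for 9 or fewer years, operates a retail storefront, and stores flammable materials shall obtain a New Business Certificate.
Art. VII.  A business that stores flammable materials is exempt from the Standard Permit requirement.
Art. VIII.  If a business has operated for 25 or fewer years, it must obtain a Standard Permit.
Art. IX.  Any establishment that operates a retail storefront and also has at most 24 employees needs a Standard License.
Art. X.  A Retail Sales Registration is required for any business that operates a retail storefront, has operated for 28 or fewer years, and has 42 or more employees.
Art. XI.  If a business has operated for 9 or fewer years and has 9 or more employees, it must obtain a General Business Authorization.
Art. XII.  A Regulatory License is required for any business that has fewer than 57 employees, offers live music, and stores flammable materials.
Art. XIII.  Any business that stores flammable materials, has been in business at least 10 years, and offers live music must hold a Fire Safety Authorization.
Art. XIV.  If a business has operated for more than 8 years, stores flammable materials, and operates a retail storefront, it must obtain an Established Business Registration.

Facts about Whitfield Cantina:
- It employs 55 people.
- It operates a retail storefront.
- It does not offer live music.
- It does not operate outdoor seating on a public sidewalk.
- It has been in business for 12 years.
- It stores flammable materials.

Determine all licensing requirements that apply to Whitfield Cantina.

Established Business Registration, Retail Sales Authorization, Retail Sales Registration

Art. I. years in business 12 > 11 → New Business Registration not required.
Art. II. operates a retail storefront; employees 55 < 110 → Retail Sales Authorization required.
Art. III. employees 55 < 65; years in business 12 ≥ 7; operates a retail storefront → Large Employer Certificate not required.
Art. IV. does not offer live music; employees 55 ≥ 46 → Live Entertainment Certificate not required.
Art. V. employees 55 < 95; operates a retail storefront → exempt from Standard Permit.
Art. VI. years in business 12 > 9; operates a retail storefront; stores flammable materials → New Business Certificate not required.
Art. VII. stores flammable materials → exempt from Standard Permit.
Art. VIII. years in business 12 ≤ 25 → Standard Permit required.
Art. IX. operates a retail storefront; employees 55 > 24 → Standard License not required.
Art. X. operates a retail storefront; years in business 12 ≤ 28; employees 55 ≥ 42 → Retail Sales Registration required.
Art. XI. years in business 12 > 9; employees 55 ≥ 9 → General Business Authorization not required.
Art. XII. employees 55 < 57; does not offer live music; stores flammable materials → Regulatory License not required.
Art. XIII. stores flammable materials; years in business 12 ≥ 10; does not offer live music → Fire Safety Authorization not required.
Art. XIV. years in business 12 > 8; stores flammable materials; operates a retail storefront → Established Business Registration required.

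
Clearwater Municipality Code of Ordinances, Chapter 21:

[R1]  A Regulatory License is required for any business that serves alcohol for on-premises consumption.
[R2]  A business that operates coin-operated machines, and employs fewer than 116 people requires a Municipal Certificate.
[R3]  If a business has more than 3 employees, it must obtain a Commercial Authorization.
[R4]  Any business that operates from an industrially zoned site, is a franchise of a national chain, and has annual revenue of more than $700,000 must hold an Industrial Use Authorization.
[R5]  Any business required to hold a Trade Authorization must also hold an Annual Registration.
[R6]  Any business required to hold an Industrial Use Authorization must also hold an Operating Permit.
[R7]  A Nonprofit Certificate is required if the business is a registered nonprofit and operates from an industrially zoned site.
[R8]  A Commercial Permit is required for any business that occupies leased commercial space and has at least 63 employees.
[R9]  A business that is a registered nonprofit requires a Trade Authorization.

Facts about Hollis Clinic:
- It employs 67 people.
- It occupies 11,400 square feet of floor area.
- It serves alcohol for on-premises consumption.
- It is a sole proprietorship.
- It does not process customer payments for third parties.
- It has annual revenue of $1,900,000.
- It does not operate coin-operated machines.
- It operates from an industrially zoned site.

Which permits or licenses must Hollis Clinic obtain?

Commercial Authorization, Regulatory License

[R1] serves alcohol for on-premises consumption → Regulatory License required.
[R2] does not operate coin-operated machines; employees 67 < 116 → Municipal Certificate not required.
[R3] employees 67 > 3 → Commercial Authorization required.
[R4] operates from an industrially zoned site; is a sole proprietorship (not: is a franchise of a national chain); revenue $1,900,000 > $700,000 → Industrial Use Authorization not required.
[R5] Trade Authorization is not required → no effect.
[R6] Industrial Use Authorization is not required → no effect.
[R7] is a sole proprietorship (not: is a registered nonprofit); operates from an industrially zoned site → Nonprofit Certificate not required.
[R8] operates from an industrially zoned site (not: occupies leased commercial space); employees 67 ≥ 63 → Commercial Permit not required.
[R9] is a sole proprietorship (not: is a registered nonprofit) → Trade Authorization not required.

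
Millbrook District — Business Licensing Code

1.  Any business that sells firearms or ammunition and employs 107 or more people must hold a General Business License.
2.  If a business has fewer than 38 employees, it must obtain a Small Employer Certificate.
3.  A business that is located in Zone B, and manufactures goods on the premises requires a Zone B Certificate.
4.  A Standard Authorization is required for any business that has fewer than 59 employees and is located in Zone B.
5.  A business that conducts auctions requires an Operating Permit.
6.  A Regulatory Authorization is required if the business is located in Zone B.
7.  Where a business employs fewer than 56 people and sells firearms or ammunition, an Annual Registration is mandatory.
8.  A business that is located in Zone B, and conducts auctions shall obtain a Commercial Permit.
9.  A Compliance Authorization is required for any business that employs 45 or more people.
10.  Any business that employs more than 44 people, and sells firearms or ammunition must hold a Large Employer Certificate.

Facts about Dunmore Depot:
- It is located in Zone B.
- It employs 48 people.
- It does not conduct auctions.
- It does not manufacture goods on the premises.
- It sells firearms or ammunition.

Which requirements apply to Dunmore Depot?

1. sells firearms or ammunition; employees 48 < 107 → General Business License not required.
2. employees 48 ≥ 38 → Small Employer Certificate not required.
3. is located in Zone B; does not manufacture goods on the premises → Zone B Certificate not required.
4. employees 48 < 59; is located in Zone B → Standard Authorization required.
5. does not conduct auctions → Operating Permit not required.
6. is located in Zone B → Regulatory Authorization required.
7. employees 48 < 56; sells firearms or ammunition → Annual Registration required.
8. is located in Zone B; does not conduct auctions → Commercial Permit not required.
9. employees 48 ≥ 45 → Compliance Authorization required.
10. employees 48 > 44; sells firearms or ammunition → Large Employer Certificate required.

Annual Registration, Compliance Authorization, Large Employer Certificate, Regulatory Authorization, Standard Authorization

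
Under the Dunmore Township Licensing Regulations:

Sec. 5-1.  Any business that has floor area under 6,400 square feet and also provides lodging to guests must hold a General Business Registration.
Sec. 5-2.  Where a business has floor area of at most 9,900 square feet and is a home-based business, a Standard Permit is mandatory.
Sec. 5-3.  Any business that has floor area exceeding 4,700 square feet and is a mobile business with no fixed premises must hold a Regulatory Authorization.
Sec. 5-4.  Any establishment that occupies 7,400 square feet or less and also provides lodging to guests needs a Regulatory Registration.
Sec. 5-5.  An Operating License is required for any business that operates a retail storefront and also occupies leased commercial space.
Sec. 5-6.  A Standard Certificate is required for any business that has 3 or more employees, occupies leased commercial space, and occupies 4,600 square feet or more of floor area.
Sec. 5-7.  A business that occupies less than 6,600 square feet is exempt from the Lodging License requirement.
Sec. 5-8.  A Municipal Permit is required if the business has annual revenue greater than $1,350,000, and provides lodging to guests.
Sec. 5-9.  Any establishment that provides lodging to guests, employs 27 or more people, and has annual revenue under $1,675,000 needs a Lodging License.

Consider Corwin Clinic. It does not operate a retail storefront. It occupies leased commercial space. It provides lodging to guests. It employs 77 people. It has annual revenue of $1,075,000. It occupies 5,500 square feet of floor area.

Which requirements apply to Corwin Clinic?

General Business Registration, Regulatory Registration, Standard Certificate

Sec. 5-1. floor area 5,500 square feet < 6,400 square feet; provides lodging to guests → General Business Registration required.
Sec. 5-2. floor area 5,500 square feet ≤ 9,900 square feet; occupies leased commercial space (not: is a home-based business) → Standard Permit not required.
Sec. 5-3. floor area 5,500 square feet > 4,700 square feet; occupies leased commercial space (not: is a mobile business with no fixed premises) → Regulatory Authorization not required.
Sec. 5-4. floor area 5,500 square feet ≤ 7,400 square feet; provides lodging to guests → Regulatory Registration required.
Sec. 5-5. does not operate a retail storefront; occupies leased commercial space → Operating License not required.
Sec. 5-6. employees 77 ≥ 3; occupies leased commercial space; floor area 5,500 square feet ≥ 4,600 square feet → Standard Certificate required.
Sec. 5-7. floor area 5,500 square feet < 6,600 square feet → exempt from Lodging License.
Sec. 5-8. revenue $1,075,000 ≤ $1,350,000; provides lodging to guests → Municipal Permit not required.
Sec. 5-9. provides lodging to guests; employees 77 ≥ 27; revenue $1,075,000 < $1,675,000 → Lodging License required.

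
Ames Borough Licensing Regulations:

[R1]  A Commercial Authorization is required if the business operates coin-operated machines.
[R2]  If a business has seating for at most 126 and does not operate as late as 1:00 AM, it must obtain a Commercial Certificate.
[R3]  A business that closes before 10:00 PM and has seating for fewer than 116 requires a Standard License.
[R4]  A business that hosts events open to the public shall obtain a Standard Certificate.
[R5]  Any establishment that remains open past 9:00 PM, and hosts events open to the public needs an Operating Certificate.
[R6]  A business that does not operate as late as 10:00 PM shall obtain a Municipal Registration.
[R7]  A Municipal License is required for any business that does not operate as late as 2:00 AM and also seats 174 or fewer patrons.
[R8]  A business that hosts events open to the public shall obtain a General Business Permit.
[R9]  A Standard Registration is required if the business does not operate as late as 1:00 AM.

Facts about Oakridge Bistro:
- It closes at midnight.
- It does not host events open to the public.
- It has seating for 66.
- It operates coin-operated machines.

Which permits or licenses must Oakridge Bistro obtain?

Commercial Authorization, Commercial Certificate, Municipal License, Standard Registration

[R1] operates coin-operated machines → Commercial Authorization required.
[R2] seating 66 ≤ 126; closes midnight, at/before 1:00 AM → Commercial Certificate required.
[R3] closes midnight, after 10:00 PM; seating 66 < 116 → Standard License not required.
[R4] does not host events open to the public → Standard Certificate not required.
[R5] closes midnight, after 9:00 PM; does not host events open to the public → Operating Certificate not required.
[R6] closes midnight, after 10:00 PM → Municipal Registration not required.
[R7] closes midnight, at/before 2:00 AM; seating 66 ≤ 174 → Municipal License required.
[R8] does not host events open to the public → General Business Permit not required.
[R9] closes midnight, at/before 1:00 AM → Standard Registration required.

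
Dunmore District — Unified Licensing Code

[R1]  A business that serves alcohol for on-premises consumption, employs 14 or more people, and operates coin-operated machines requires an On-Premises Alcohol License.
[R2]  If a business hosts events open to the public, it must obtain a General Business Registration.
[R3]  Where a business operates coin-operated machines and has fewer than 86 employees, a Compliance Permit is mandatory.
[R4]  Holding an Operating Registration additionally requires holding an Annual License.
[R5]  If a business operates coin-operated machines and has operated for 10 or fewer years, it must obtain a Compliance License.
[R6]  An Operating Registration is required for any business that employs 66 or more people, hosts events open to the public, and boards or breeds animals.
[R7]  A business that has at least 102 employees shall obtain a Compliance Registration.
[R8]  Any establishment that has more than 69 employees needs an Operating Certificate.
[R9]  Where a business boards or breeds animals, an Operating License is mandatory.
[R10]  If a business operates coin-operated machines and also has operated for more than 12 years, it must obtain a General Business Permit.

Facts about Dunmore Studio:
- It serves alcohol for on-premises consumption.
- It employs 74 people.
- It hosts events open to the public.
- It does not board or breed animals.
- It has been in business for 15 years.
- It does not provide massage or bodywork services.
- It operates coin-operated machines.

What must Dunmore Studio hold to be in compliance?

[R1] serves alcohol for on-premises consumption; employees 74 ≥ 14; operates coin-operated machines → On-Premises Alcohol License required.
[R2] hosts events open to the public → General Business Registration required.
[R3] operates coin-operated machines; employees 74 < 86 → Compliance Permit required.
[R4] Operating Registration is not required → no effect.
[R5] operates coin-operated machines; years in business 15 > 10 → Compliance License not required.
[R6] employees 74 ≥ 66; hosts events open to the public; does not board or breed animals → Operating Registration not required.
[R7] employees 74 < 102 → Compliance Registration not required.
[R8] employees 74 > 69 → Operating Certificate required.
[R9] does not board or breed animals → Operating License not required.
[R10] operates coin-operated machines; years in business 15 > 12 → General Business Permit required.

Compliance Permit, General Business Permit, General Business Registration, On-Premises Alcohol License, Operating Certificate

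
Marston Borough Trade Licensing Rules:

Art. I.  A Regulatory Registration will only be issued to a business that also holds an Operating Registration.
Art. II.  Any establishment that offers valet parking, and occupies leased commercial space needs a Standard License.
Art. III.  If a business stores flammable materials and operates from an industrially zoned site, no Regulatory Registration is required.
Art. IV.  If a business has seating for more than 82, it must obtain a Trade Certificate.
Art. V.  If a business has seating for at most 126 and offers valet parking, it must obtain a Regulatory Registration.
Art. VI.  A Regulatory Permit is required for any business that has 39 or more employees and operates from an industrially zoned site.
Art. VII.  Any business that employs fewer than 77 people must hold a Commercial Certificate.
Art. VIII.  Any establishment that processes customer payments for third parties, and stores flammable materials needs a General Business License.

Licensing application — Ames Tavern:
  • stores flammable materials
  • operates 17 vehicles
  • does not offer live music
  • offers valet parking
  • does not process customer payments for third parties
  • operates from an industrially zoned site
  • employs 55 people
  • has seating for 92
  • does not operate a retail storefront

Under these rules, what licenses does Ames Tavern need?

Commercial Certificate, Regulatory Permit, Trade Certificate

Art. I. Regulatory Registration is not required → no effect.
Art. II. offers valet parking; operates from an industrially zoned site (not: occupies leased commercial space) → Standard License not required.
Art. III. stores flammable materials; operates from an industrially zoned site → exempt from Regulatory Registration.
Art. IV. seating 92 > 82 → Trade Certificate required.
Art. V. seating 92 ≤ 126; offers valet parking → Regulatory Registration required.
Art. VI. employees 55 ≥ 39; operates from an industrially zoned site → Regulatory Permit required.
Art. VII. employees 55 < 77 → Commercial Certificate required.
Art. VIII. does not process customer payments for third parties; stores flammable materials → General Business License not required.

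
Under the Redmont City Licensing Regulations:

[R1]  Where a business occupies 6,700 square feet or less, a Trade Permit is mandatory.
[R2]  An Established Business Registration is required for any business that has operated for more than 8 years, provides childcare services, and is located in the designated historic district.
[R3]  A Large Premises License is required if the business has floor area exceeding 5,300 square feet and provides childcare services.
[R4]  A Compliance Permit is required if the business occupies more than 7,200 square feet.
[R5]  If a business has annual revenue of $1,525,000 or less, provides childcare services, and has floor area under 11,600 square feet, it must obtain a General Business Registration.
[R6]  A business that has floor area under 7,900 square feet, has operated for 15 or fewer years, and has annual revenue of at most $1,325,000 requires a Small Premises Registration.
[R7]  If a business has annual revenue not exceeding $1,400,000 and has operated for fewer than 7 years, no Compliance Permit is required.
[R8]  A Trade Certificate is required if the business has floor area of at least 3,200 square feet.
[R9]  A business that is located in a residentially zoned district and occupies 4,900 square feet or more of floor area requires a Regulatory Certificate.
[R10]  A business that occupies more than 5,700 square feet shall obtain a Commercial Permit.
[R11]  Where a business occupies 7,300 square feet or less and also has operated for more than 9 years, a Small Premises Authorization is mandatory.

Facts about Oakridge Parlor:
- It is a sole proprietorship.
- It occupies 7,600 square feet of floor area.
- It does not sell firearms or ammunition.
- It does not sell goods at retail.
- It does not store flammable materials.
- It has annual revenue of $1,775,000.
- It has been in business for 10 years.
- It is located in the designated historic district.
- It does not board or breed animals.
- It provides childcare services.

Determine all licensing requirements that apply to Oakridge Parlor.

Commercial Permit, Compliance Permit, Established Business Registration, Large Premises License, Trade Certificate

[R1] floor area 7,600 square feet > 6,700 square feet → Trade Permit not required.
[R2] years in business 10 > 8; provides childcare services; is located in the designated historic district → Established Business Registration required.
[R3] floor area 7,600 square feet > 5,300 square feet; provides childcare services → Large Premises License required.
[R4] floor area 7,600 square feet > 7,200 square feet → Compliance Permit required.
[R5] revenue $1,775,000 > $1,525,000; provides childcare services; floor area 7,600 square feet < 11,600 square feet → General Business Registration not required.
[R6] floor area 7,600 square feet < 7,900 square feet; years in business 10 ≤ 15; revenue $1,775,000 > $1,325,000 → Small Premises Registration not required.
[R7] revenue $1,775,000 > $1,400,000; years in business 10 ≥ 7 → Compliance Permit exemption does not apply.
[R8] floor area 7,600 square feet ≥ 3,200 square feet → Trade Certificate required.
[R9] is located in the designated historic district (not: is located in a residentially zoned district); floor area 7,600 square feet ≥ 4,900 square feet → Regulatory Certificate not required.
[R10] floor area 7,600 square feet > 5,700 square feet → Commercial Permit required.
[R11] floor area 7,600 square feet > 7,300 square feet; years in business 10 > 9 → Small Premises Authorization not required.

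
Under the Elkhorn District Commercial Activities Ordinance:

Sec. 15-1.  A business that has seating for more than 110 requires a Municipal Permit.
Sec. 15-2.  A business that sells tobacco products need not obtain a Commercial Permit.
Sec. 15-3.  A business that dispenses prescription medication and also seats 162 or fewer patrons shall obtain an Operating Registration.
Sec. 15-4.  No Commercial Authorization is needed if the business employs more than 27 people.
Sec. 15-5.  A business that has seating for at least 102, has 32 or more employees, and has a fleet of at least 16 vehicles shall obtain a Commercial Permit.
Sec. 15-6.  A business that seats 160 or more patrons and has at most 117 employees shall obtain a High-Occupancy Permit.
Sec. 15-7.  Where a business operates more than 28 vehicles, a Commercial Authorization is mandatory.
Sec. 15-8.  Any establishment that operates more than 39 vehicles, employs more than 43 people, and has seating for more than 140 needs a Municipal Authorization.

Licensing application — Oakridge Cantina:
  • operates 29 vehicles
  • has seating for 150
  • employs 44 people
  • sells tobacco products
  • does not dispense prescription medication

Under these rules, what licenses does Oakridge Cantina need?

Municipal Permit

Sec. 15-1. seating 150 > 110 → Municipal Permit required.
Sec. 15-2. sells tobacco products → exempt from Commercial Permit.
Sec. 15-3. does not dispense prescription medication; seating 150 ≤ 162 → Operating Registration not required.
Sec. 15-4. employees 44 > 27 → exempt from Commercial Authorization.
Sec. 15-5. seating 150 ≥ 102; employees 44 ≥ 32; vehicles 29 ≥ 16 → Commercial Permit required.
Sec. 15-6. seating 150 < 160; employees 44 ≤ 117 → High-Occupancy Permit not required.
Sec. 15-7. vehicles 29 > 28 → Commercial Authorization required.
Sec. 15-8. vehicles 29 ≤ 39; employees 44 > 43; seating 150 > 140 → Municipal Authorization not required.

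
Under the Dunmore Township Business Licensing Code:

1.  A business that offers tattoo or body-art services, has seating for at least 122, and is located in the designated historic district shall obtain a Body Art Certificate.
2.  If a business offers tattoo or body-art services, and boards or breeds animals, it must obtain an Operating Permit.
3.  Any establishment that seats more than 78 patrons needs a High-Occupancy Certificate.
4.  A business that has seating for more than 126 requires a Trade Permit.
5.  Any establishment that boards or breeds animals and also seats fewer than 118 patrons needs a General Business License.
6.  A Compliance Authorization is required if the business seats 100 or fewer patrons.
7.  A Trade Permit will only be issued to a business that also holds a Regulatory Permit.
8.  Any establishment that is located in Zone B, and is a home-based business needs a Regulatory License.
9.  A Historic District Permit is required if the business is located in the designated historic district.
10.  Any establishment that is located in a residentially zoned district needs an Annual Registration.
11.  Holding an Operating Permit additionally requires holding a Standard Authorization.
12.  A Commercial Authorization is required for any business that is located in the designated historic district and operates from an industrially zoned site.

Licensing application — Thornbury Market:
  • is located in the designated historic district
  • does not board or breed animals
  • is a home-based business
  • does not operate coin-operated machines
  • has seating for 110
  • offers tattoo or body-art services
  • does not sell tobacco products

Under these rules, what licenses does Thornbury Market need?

1. offers tattoo or body-art services; seating 110 < 122; is located in the designated historic district → Body Art Certificate not required.
2. offers tattoo or body-art services; does not board or breed animals → Operating Permit not required.
3. seating 110 > 78 → High-Occupancy Certificate required.
4. seating 110 ≤ 126 → Trade Permit not required.
5. does not board or breed animals; seating 110 < 118 → General Business License not required.
6. seating 110 > 100 → Compliance Authorization not required.
7. Trade Permit is not required → no effect.
8. is located in the designated historic district (not: is located in Zone B); is a home-based business → Regulatory License not required.
9. is located in the designated historic district → Historic District Permit required.
10. is located in the designated historic district (not: is located in a residentially zoned district) → Annual Registration not required.
11. Operating Permit is not required → no effect.
12. is located in the designated historic district; is a home-based business (not: operates from an industrially zoned site) → Commercial Authorization not required.

High-Occupancy Certificate, Historic District Permit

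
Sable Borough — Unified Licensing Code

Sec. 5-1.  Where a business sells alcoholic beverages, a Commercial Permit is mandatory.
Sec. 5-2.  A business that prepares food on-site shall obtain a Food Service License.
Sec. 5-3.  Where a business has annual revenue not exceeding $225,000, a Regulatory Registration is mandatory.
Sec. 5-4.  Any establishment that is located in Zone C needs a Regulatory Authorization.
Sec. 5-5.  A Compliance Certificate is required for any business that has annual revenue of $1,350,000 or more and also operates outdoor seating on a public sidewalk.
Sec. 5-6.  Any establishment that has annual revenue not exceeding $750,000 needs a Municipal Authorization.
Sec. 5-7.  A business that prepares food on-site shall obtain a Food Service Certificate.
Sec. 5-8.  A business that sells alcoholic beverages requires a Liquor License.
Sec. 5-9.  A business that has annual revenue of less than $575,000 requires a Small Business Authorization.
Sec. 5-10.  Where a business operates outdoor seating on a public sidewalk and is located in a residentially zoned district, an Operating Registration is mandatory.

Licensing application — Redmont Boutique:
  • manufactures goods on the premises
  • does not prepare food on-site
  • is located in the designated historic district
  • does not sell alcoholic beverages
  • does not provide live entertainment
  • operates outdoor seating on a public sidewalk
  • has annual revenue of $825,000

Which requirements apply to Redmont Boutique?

None

Sec. 5-1. does not sell alcoholic beverages → Commercial Permit not required.
Sec. 5-2. does not prepare food on-site → Food Service License not required.
Sec. 5-3. revenue $825,000 > $225,000 → Regulatory Registration not required.
Sec. 5-4. is located in the designated historic district (not: is located in Zone C) → Regulatory Authorization not required.
Sec. 5-5. revenue $825,000 < $1,350,000; operates outdoor seating on a public sidewalk → Compliance Certificate not required.
Sec. 5-6. revenue $825,000 > $750,000 → Municipal Authorization not required.
Sec. 5-7. does not prepare food on-site → Food Service Certificate not required.
Sec. 5-8. does not sell alcoholic beverages → Liquor License not required.
Sec. 5-9. revenue $825,000 ≥ $575,000 → Small Business Authorization not required.
Sec. 5-10. operates outdoor seating on a public sidewalk; is located in the designated historic district (not: is located in a residentially zoned district) → Operating Registration not required.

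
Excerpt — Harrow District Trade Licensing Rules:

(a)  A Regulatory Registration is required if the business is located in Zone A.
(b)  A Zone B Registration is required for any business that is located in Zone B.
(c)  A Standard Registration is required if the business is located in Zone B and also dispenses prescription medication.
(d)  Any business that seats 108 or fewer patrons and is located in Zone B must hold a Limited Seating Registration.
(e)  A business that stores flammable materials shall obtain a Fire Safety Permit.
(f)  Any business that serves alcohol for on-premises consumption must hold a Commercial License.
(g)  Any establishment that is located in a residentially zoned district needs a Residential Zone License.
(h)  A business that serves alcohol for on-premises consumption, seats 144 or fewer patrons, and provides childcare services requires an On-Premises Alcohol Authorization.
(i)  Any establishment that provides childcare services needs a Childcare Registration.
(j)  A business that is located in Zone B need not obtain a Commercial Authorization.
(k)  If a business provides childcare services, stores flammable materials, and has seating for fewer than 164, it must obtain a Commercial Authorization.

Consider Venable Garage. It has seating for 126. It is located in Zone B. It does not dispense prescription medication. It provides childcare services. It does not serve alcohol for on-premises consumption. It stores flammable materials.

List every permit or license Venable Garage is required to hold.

Childcare Registration, Fire Safety Permit, Zone B Registration

(a) is located in Zone B (not: is located in Zone A) → Regulatory Registration not required.
(b) is located in Zone B → Zone B Registration required.
(c) is located in Zone B; does not dispense prescription medication → Standard Registration not required.
(d) seating 126 > 108; is located in Zone B → Limited Seating Registration not required.
(e) stores flammable materials → Fire Safety Permit required.
(f) does not serve alcohol for on-premises consumption → Commercial License not required.
(g) is located in Zone B (not: is located in a residentially zoned district) → Residential Zone License not required.
(h) does not serve alcohol for on-premises consumption; seating 126 ≤ 144; provides childcare services → On-Premises Alcohol Authorization not required.
(i) provides childcare services → Childcare Registration required.
(j) is located in Zone B → exempt from Commercial Authorization.
(k) provides childcare services; stores flammable materials; seating 126 < 164 → Commercial Authorization required.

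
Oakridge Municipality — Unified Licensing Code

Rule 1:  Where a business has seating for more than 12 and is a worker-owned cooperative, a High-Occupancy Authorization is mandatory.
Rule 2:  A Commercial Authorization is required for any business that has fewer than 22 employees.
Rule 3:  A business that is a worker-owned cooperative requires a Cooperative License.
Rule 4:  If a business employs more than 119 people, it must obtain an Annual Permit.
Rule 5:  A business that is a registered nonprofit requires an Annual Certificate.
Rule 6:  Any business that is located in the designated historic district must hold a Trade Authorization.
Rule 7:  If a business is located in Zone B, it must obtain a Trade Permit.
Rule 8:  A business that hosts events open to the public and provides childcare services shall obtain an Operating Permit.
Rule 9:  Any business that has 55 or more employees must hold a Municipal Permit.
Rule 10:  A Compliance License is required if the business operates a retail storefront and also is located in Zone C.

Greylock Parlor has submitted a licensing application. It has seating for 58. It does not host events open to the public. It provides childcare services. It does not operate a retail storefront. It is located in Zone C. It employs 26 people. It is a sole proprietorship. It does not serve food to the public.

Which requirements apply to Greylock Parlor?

Rule 1: seating 58 > 12; is a sole proprietorship (not: is a worker-owned cooperative) → High-Occupancy Authorization not required.
Rule 2: employees 26 ≥ 22 → Commercial Authorization not required.
Rule 3: is a sole proprietorship (not: is a worker-owned cooperative) → Cooperative License not required.
Rule 4: employees 26 ≤ 119 → Annual Permit not required.
Rule 5: is a sole proprietorship (not: is a registered nonprofit) → Annual Certificate not required.
Rule 6: is located in Zone C (not: is located in the designated historic district) → Trade Authorization not required.
Rule 7: is located in Zone C (not: is located in Zone B) → Trade Permit not required.
Rule 8: does not host events open to the public; provides childcare services → Operating Permit not required.
Rule 9: employees 26 < 55 → Municipal Permit not required.
Rule 10: does not operate a retail storefront; is located in Zone C → Compliance License not required.

None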